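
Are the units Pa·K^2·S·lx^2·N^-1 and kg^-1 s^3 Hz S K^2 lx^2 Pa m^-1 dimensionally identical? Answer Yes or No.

Yes

Left side:
  Pa = N/m² (pressure = force per area),
      = kg·m⁻¹·s⁻².
  S = 1/Ω (conductance is reciprocal resistance),
      = kg⁻¹·m⁻²·s³·A².
  lx = lm/m² (illuminance = luminous flux per area),
      = m⁻²·cd.
  So lx² = m⁻⁴·cd².
  N = kg·m/s² = kg·m·s⁻² (force = mass × acceleration).
  So N⁻¹ = kg⁻¹·m⁻¹·s².
  Combining: Pa·K²·S·lx²·N⁻¹ = (kg·m⁻¹·s⁻²) · K² · (kg⁻¹·m⁻²·s³·A²) · (m⁻⁴·cd²) · (kg⁻¹·m⁻¹·s²) = kg⁻¹·m⁻⁸·s³·A²·K²·cd².
Right side:
  Hz = 1/s = s⁻¹ (frequency is cycles per second).
  S = 1/Ω (conductance is reciprocal resistance),
      = kg⁻¹·m⁻²·s³·A².
  lx = lm/m² (illuminance = luminous flux per area),
      = m⁻²·cd.
  So lx² = m⁻⁴·cd².
  Pa = N/m² (pressure = force per area),
      = kg·m⁻¹·s⁻².
  Combining: kg⁻¹·s³·Hz·S·K²·lx²·Pa·m⁻¹ = kg⁻¹ · s³ · s⁻¹ · (kg⁻¹·m⁻²·s³·A²) · K² · (m⁻⁴·cd²) · (kg·m⁻¹·s⁻²) · m⁻¹ = kg⁻¹·m⁻⁸·s³·A²·K²·cd².
Both reduce to kg⁻¹·m⁻⁸·s³·A²·K²·cd².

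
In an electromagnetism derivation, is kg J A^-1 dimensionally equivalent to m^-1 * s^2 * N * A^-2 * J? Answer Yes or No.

Left side:
  J = N·m (work = force × distance),
      = kg·m²·s⁻².
  Combining: kg·J·A⁻¹ = kg · (kg·m²·s⁻²) · A⁻¹ = kg²·m²·s⁻²·A⁻¹.
Right side:
  N = kg·m/s² = kg·m·s⁻² (force = mass × acceleration).
  J = N·m (work = force × distance),
      = kg·m²·s⁻².
  Combining: m⁻¹·s²·N·A⁻²·J = m⁻¹ · s² · (kg·m·s⁻²) · A⁻² · (kg·m²·s⁻²) = kg²·m²·s⁻²·A⁻².
Left is kg²·m²·s⁻²·A⁻¹; right is kg²·m²·s⁻²·A⁻² — different.

No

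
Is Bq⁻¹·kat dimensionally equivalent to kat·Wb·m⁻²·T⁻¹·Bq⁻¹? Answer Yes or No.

Yes

Left side:
  Bq = 1/s = s⁻¹ (activity is decays per second).
  So Bq⁻¹ = s.
  kat = mol/s = s⁻¹·mol (catalytic activity).
  Combining: Bq⁻¹·kat = s · (s⁻¹·mol) = mol.
Right side:
  kat = mol/s = s⁻¹·mol (catalytic activity).
  Wb = V·s (flux: a volt is a weber per second),
      = kg·m²·s⁻²·A⁻¹.
  T = Wb/m² (flux density = flux per area),
      = kg·s⁻²·A⁻¹.
  So T⁻¹ = kg⁻¹·s²·A.
  Bq = 1/s = s⁻¹ (activity is decays per second).
  So Bq⁻¹ = s.
  Combining: kat·Wb·m⁻²·T⁻¹·Bq⁻¹ = (s⁻¹·mol) · (kg·m²·s⁻²·A⁻¹) · m⁻² · (kg⁻¹·s²·A) · s = mol.
Both reduce to mol.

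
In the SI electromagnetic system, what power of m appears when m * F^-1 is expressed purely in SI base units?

F = kg⁻¹·m⁻²·s⁴·A².
So F⁻¹ = kg·m²·s⁻⁴·A⁻².
Combining: m·F⁻¹ = m · (kg·m²·s⁻⁴·A⁻²) = kg·m³·s⁻⁴·A⁻².
The exponent of m is 3.

3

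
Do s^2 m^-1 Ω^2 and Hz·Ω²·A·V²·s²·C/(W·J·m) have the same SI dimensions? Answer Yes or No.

Left side:
  Ω = kg·m²·s⁻³·A⁻².
  So Ω² = kg²·m⁴·s⁻⁶·A⁻⁴.
  Combining: s²·m⁻¹·Ω² = s² · m⁻¹ · (kg²·m⁴·s⁻⁶·A⁻⁴) = kg²·m³·s⁻⁴·A⁻⁴.
Right side:
  Hz = 1/s = s⁻¹ (frequency is cycles per second).
  Ω = V/A (resistance = voltage per current),
      = kg·m²·s⁻³·A⁻².
  So Ω² = kg²·m⁴·s⁻⁶·A⁻⁴.
  V = W/A (potential = power per current),
      = kg·m²·s⁻³·A⁻¹.
  So V² = kg²·m⁴·s⁻⁶·A⁻².
  W = J/s (power = energy per time),
      = kg·m²·s⁻³.
  So W⁻¹ = kg⁻¹·m⁻²·s³.
  J = N·m (work = force × distance),
      = kg·m²·s⁻².
  So J⁻¹ = kg⁻¹·m⁻²·s².
  C = A·s = s·A (charge = current × time).
  Combining: Hz·Ω²·A·V²·W⁻¹·s²·J⁻¹·C·m⁻¹ = s⁻¹ · (kg²·m⁴·s⁻⁶·A⁻⁴) · A · (kg²·m⁴·s⁻⁶·A⁻²) · (kg⁻¹·m⁻²·s³) · s² · (kg⁻¹·m⁻²·s²) · (s·A) · m⁻¹ = kg²·m³·s⁻⁵·A⁻⁴.
Left is kg²·m³·s⁻⁴·A⁻⁴; right is kg²·m³·s⁻⁵·A⁻⁴ — different.

No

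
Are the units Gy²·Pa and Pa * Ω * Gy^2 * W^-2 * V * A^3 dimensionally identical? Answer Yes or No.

Left side:
  Gy = m²·s⁻².
  So Gy² = m⁴·s⁻⁴.
  Pa = kg·m⁻¹·s⁻².
  Combining: Gy²·Pa = (m⁴·s⁻⁴) · (kg·m⁻¹·s⁻²) = kg·m³·s⁻⁶.
Right side:
  Pa = N/m² (pressure = force per area),
      = kg·m⁻¹·s⁻².
  Ω = V/A (resistance = voltage per current),
      = kg·m²·s⁻³·A⁻².
  Gy = J/kg (absorbed dose = energy per mass),
      = m²·s⁻².
  So Gy² = m⁴·s⁻⁴.
  W = J/s (power = energy per time),
      = kg·m²·s⁻³.
  So W⁻² = kg⁻²·m⁻⁴·s⁶.
  V = W/A (potential = power per current),
      = kg·m²·s⁻³·A⁻¹.
  Combining: Pa·Ω·Gy²·W⁻²·V·A³ = (kg·m⁻¹·s⁻²) · (kg·m²·s⁻³·A⁻²) · (m⁴·s⁻⁴) · (kg⁻²·m⁻⁴·s⁶) · (kg·m²·s⁻³·A⁻¹) · A³ = kg·m³·s⁻⁶.
Both reduce to kg·m³·s⁻⁶.

Yes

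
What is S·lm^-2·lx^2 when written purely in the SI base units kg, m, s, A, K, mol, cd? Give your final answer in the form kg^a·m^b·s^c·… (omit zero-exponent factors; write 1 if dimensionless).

S = 1/Ω (conductance is reciprocal resistance),
    = kg⁻¹·m⁻²·s³·A².
lm = cd·sr = cd (luminous flux; sr is dimensionless).
So lm⁻² = cd⁻².
lx = lm/m² (illuminance = luminous flux per area),
    = m⁻²·cd.
So lx² = m⁻⁴·cd².
Combining: S·lm⁻²·lx² = (kg⁻¹·m⁻²·s³·A²) · cd⁻² · (m⁻⁴·cd²) = kg⁻¹·m⁻⁶·s³·A².

kg⁻¹·m⁻⁶·s³·A²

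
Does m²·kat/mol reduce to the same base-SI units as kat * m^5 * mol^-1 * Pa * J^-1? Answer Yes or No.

Yes

Left side:
  kat = mol/s = s⁻¹·mol (catalytic activity).
  Combining: m²·kat·mol⁻¹ = m² · (s⁻¹·mol) · mol⁻¹ = m²·s⁻¹.
Right side:
  kat = mol/s = s⁻¹·mol (catalytic activity).
  Pa = N/m² (pressure = force per area),
      = kg·m⁻¹·s⁻².
  J = N·m (work = force × distance),
      = kg·m²·s⁻².
  So J⁻¹ = kg⁻¹·m⁻²·s².
  Combining: kat·m⁵·mol⁻¹·Pa·J⁻¹ = (s⁻¹·mol) · m⁵ · mol⁻¹ · (kg·m⁻¹·s⁻²) · (kg⁻¹·m⁻²·s²) = m²·s⁻¹.
Both reduce to m²·s⁻¹.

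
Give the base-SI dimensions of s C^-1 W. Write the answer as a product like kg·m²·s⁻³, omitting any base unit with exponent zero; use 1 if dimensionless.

C = A·s = s·A (charge = current × time).
So C⁻¹ = s⁻¹·A⁻¹.
W = J/s (power = energy per time),
    = kg·m²·s⁻³.
Combining: s·C⁻¹·W = s · (s⁻¹·A⁻¹) · (kg·m²·s⁻³) = kg·m²·s⁻³·A⁻¹.

kg·m²·s⁻³·A⁻¹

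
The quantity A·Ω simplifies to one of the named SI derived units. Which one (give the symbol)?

V

Ω = kg·m²·s⁻³·A⁻².
Combining: A·Ω = A · (kg·m²·s⁻³·A⁻²) = kg·m²·s⁻³·A⁻¹.
kg·m²·s⁻³·A⁻¹ is the base-SI form of the volt.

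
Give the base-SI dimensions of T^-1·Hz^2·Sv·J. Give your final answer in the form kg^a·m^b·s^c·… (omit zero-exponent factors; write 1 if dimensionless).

m⁴·s⁻⁴·A

T = Wb/m² (flux density = flux per area),
    = kg·s⁻²·A⁻¹.
So T⁻¹ = kg⁻¹·s²·A.
Hz = 1/s = s⁻¹ (frequency is cycles per second).
So Hz² = s⁻².
Sv = J/kg (equivalent dose = energy per mass),
    = m²·s⁻².
J = N·m (work = force × distance),
    = kg·m²·s⁻².
Combining: T⁻¹·Hz²·Sv·J = (kg⁻¹·s²·A) · s⁻² · (m²·s⁻²) · (kg·m²·s⁻²) = m⁴·s⁻⁴·A.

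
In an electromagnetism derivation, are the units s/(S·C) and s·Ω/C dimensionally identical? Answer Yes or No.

Yes

Left side:
  S = 1/Ω (conductance is reciprocal resistance),
      = kg⁻¹·m⁻²·s³·A².
  So S⁻¹ = kg·m²·s⁻³·A⁻².
  C = A·s = s·A (charge = current × time).
  So C⁻¹ = s⁻¹·A⁻¹.
  Combining: s·S⁻¹·C⁻¹ = s · (kg·m²·s⁻³·A⁻²) · (s⁻¹·A⁻¹) = kg·m²·s⁻³·A⁻³.
Right side:
  Ω = V/A (resistance = voltage per current),
      = kg·m²·s⁻³·A⁻².
  C = A·s = s·A (charge = current × time).
  So C⁻¹ = s⁻¹·A⁻¹.
  Combining: s·Ω·C⁻¹ = s · (kg·m²·s⁻³·A⁻²) · (s⁻¹·A⁻¹) = kg·m²·s⁻³·A⁻³.
Both reduce to kg·m²·s⁻³·A⁻³.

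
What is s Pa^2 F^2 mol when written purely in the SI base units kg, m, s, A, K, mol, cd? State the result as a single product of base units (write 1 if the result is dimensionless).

Pa = N/m² (pressure = force per area),
    = kg·m⁻¹·s⁻².
So Pa² = kg²·m⁻²·s⁻⁴.
F = C/V (capacitance = charge per voltage),
    = A·s/(kg·m²·s⁻³·A⁻¹) (substituting C and V),
    = kg⁻¹·m⁻²·s⁴·A².
So F² = kg⁻²·m⁻⁴·s⁸·A⁴.
Combining: s·Pa²·F²·mol = s · (kg²·m⁻²·s⁻⁴) · (kg⁻²·m⁻⁴·s⁸·A⁴) · mol = m⁻⁶·s⁵·A⁴·mol.

m⁻⁶·s⁵·A⁴·mol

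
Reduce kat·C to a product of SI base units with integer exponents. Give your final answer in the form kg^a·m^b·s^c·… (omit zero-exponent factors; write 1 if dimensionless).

A·mol

kat = mol/s = s⁻¹·mol (catalytic activity).
C = A·s = s·A (charge = current × time).
Combining: kat·C = (s⁻¹·mol) · (s·A) = A·mol.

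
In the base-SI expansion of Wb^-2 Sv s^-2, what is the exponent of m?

-2

Wb = V·s (flux: a volt is a weber per second),
    = kg·m²·s⁻²·A⁻¹.
So Wb⁻² = kg⁻²·m⁻⁴·s⁴·A².
Sv = J/kg (equivalent dose = energy per mass),
    = m²·s⁻².
Combining: Wb⁻²·Sv·s⁻² = (kg⁻²·m⁻⁴·s⁴·A²) · (m²·s⁻²) · s⁻² = kg⁻²·m⁻²·A².
The exponent of m is -2.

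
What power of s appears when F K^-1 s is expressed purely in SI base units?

F = C/V (capacitance = charge per voltage),
    = A·s/(kg·m²·s⁻³·A⁻¹) (substituting C and V),
    = kg⁻¹·m⁻²·s⁴·A².
Combining: F·K⁻¹·s = (kg⁻¹·m⁻²·s⁴·A²) · K⁻¹ · s = kg⁻¹·m⁻²·s⁵·A²·K⁻¹.
The exponent of s is 5.

5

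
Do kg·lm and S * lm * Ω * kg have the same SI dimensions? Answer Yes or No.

Left side:
  lm = cd.
  Combining: kg·lm = kg · cd = kg·cd.
Right side:
  S = 1/Ω (conductance is reciprocal resistance),
      = kg⁻¹·m⁻²·s³·A².
  lm = cd·sr = cd (luminous flux; sr is dimensionless).
  Ω = V/A (resistance = voltage per current),
      = kg·m²·s⁻³·A⁻².
  Combining: S·lm·Ω·kg = (kg⁻¹·m⁻²·s³·A²) · cd · (kg·m²·s⁻³·A⁻²) · kg = kg·cd.
Both reduce to kg·cd.

Yes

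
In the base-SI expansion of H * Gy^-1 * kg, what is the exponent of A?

H = kg·m²·s⁻²·A⁻².
Gy = m²·s⁻².
So Gy⁻¹ = m⁻²·s².
Combining: H·Gy⁻¹·kg = (kg·m²·s⁻²·A⁻²) · (m⁻²·s²) · kg = kg²·A⁻².
The exponent of A is -2.

-2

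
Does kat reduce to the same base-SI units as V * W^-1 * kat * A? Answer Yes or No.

Left side:
  kat = mol/s = s⁻¹·mol (catalytic activity).
Right side:
  V = W/A (potential = power per current),
      = kg·m²·s⁻³·A⁻¹.
  W = J/s (power = energy per time),
      = kg·m²·s⁻³.
  So W⁻¹ = kg⁻¹·m⁻²·s³.
  kat = mol/s = s⁻¹·mol (catalytic activity).
  Combining: V·W⁻¹·kat·A = (kg·m²·s⁻³·A⁻¹) · (kg⁻¹·m⁻²·s³) · (s⁻¹·mol) · A = s⁻¹·mol.
Both reduce to s⁻¹·mol.

Yes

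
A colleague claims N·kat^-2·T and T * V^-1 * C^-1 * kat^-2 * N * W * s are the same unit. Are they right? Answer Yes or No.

Yes

Left side:
  N = kg·m·s⁻².
  kat = s⁻¹·mol.
  So kat⁻² = s²·mol⁻².
  T = kg·s⁻²·A⁻¹.
  Combining: N·kat⁻²·T = (kg·m·s⁻²) · (s²·mol⁻²) · (kg·s⁻²·A⁻¹) = kg²·m·s⁻²·A⁻¹·mol⁻².
Right side:
  T = Wb/m² (flux density = flux per area),
      = kg·s⁻²·A⁻¹.
  V = W/A (potential = power per current),
      = kg·m²·s⁻³·A⁻¹.
  So V⁻¹ = kg⁻¹·m⁻²·s³·A.
  C = A·s = s·A (charge = current × time).
  So C⁻¹ = s⁻¹·A⁻¹.
  kat = mol/s = s⁻¹·mol (catalytic activity).
  So kat⁻² = s²·mol⁻².
  N = kg·m/s² = kg·m·s⁻² (force = mass × acceleration).
  W = J/s (power = energy per time),
      = kg·m²·s⁻³.
  Combining: T·V⁻¹·C⁻¹·kat⁻²·N·W·s = (kg·s⁻²·A⁻¹) · (kg⁻¹·m⁻²·s³·A) · (s⁻¹·A⁻¹) · (s²·mol⁻²) · (kg·m·s⁻²) · (kg·m²·s⁻³) · s = kg²·m·s⁻²·A⁻¹·mol⁻².
Both reduce to kg²·m·s⁻²·A⁻¹·mol⁻².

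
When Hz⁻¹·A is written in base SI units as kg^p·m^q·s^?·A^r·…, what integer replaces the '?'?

Hz = s⁻¹.
So Hz⁻¹ = s.
Combining: Hz⁻¹·A = s · A = s·A.
The exponent of s is 1.

1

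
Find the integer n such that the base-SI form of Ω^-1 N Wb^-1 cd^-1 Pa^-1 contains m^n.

-2

Ω = V/A (resistance = voltage per current),
    = kg·m²·s⁻³·A⁻².
So Ω⁻¹ = kg⁻¹·m⁻²·s³·A².
N = kg·m/s² = kg·m·s⁻² (force = mass × acceleration).
Wb = V·s (flux: a volt is a weber per second),
    = kg·m²·s⁻²·A⁻¹.
So Wb⁻¹ = kg⁻¹·m⁻²·s²·A.
Pa = N/m² (pressure = force per area),
    = kg·m⁻¹·s⁻².
So Pa⁻¹ = kg⁻¹·m·s².
Combining: Ω⁻¹·N·Wb⁻¹·cd⁻¹·Pa⁻¹ = (kg⁻¹·m⁻²·s³·A²) · (kg·m·s⁻²) · (kg⁻¹·m⁻²·s²·A) · cd⁻¹ · (kg⁻¹·m·s²) = kg⁻²·m⁻²·s⁵·A³·cd⁻¹.
The exponent of m is -2.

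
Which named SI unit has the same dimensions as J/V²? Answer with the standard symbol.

F

J = N·m (work = force × distance),
    = kg·m²·s⁻².
V = W/A (potential = power per current),
    = kg·m²·s⁻³·A⁻¹.
So V⁻² = kg⁻²·m⁻⁴·s⁶·A².
Combining: J·V⁻² = (kg·m²·s⁻²) · (kg⁻²·m⁻⁴·s⁶·A²) = kg⁻¹·m⁻²·s⁴·A².
kg⁻¹·m⁻²·s⁴·A² is the base-SI form of the farad.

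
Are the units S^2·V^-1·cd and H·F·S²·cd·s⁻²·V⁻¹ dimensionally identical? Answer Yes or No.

Yes

Left side:
  S = 1/Ω (conductance is reciprocal resistance),
      = kg⁻¹·m⁻²·s³·A².
  So S² = kg⁻²·m⁻⁴·s⁶·A⁴.
  V = W/A (potential = power per current),
      = kg·m²·s⁻³·A⁻¹.
  So V⁻¹ = kg⁻¹·m⁻²·s³·A.
  Combining: S²·V⁻¹·cd = (kg⁻²·m⁻⁴·s⁶·A⁴) · (kg⁻¹·m⁻²·s³·A) · cd = kg⁻³·m⁻⁶·s⁹·A⁵·cd.
Right side:
  H = Wb/A (inductance = flux per current),
      = kg·m²·s⁻²·A⁻².
  F = C/V (capacitance = charge per voltage),
      = A·s/(kg·m²·s⁻³·A⁻¹) (substituting C and V),
      = kg⁻¹·m⁻²·s⁴·A².
  S = 1/Ω (conductance is reciprocal resistance),
      = kg⁻¹·m⁻²·s³·A².
  So S² = kg⁻²·m⁻⁴·s⁶·A⁴.
  V = W/A (potential = power per current),
      = kg·m²·s⁻³·A⁻¹.
  So V⁻¹ = kg⁻¹·m⁻²·s³·A.
  Combining: H·F·S²·cd·s⁻²·V⁻¹ = (kg·m²·s⁻²·A⁻²) · (kg⁻¹·m⁻²·s⁴·A²) · (kg⁻²·m⁻⁴·s⁶·A⁴) · cd · s⁻² · (kg⁻¹·m⁻²·s³·A) = kg⁻³·m⁻⁶·s⁹·A⁵·cd.
Both reduce to kg⁻³·m⁻⁶·s⁹·A⁵·cd.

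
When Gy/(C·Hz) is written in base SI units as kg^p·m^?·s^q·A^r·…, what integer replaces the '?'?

2

C = s·A.
So C⁻¹ = s⁻¹·A⁻¹.
Hz = s⁻¹.
So Hz⁻¹ = s.
Gy = m²·s⁻².
Combining: C⁻¹·Hz⁻¹·Gy = (s⁻¹·A⁻¹) · s · (m²·s⁻²) = m²·s⁻²·A⁻¹.
The exponent of m is 2.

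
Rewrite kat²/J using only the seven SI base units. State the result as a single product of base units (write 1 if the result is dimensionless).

J = N·m (work = force × distance),
    = kg·m²·s⁻².
So J⁻¹ = kg⁻¹·m⁻²·s².
kat = mol/s = s⁻¹·mol (catalytic activity).
So kat² = s⁻²·mol².
Combining: J⁻¹·kat² = (kg⁻¹·m⁻²·s²) · (s⁻²·mol²) = kg⁻¹·m⁻²·mol².

kg⁻¹·m⁻²·mol²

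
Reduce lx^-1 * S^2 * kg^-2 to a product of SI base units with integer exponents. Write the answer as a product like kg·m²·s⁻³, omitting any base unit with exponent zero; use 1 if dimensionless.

kg⁻⁴·m⁻²·s⁶·A⁴·cd⁻¹

lx = lm/m² (illuminance = luminous flux per area),
    = m⁻²·cd.
So lx⁻¹ = m²·cd⁻¹.
S = 1/Ω (conductance is reciprocal resistance),
    = kg⁻¹·m⁻²·s³·A².
So S² = kg⁻²·m⁻⁴·s⁶·A⁴.
Combining: lx⁻¹·S²·kg⁻² = (m²·cd⁻¹) · (kg⁻²·m⁻⁴·s⁶·A⁴) · kg⁻² = kg⁻⁴·m⁻²·s⁶·A⁴·cd⁻¹.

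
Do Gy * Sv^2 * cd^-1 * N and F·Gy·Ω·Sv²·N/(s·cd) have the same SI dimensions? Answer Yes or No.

Left side:
  Gy = J/kg (absorbed dose = energy per mass),
      = m²·s⁻².
  Sv = J/kg (equivalent dose = energy per mass),
      = m²·s⁻².
  So Sv² = m⁴·s⁻⁴.
  N = kg·m/s² = kg·m·s⁻² (force = mass × acceleration).
  Combining: Gy·Sv²·cd⁻¹·N = (m²·s⁻²) · (m⁴·s⁻⁴) · cd⁻¹ · (kg·m·s⁻²) = kg·m⁷·s⁻⁸·cd⁻¹.
Right side:
  F = C/V (capacitance = charge per voltage),
      = A·s/(kg·m²·s⁻³·A⁻¹) (substituting C and V),
      = kg⁻¹·m⁻²·s⁴·A².
  Gy = J/kg (absorbed dose = energy per mass),
      = m²·s⁻².
  Ω = V/A (resistance = voltage per current),
      = kg·m²·s⁻³·A⁻².
  Sv = J/kg (equivalent dose = energy per mass),
      = m²·s⁻².
  So Sv² = m⁴·s⁻⁴.
  N = kg·m/s² = kg·m·s⁻² (force = mass × acceleration).
  Combining: F·Gy·s⁻¹·Ω·Sv²·cd⁻¹·N = (kg⁻¹·m⁻²·s⁴·A²) · (m²·s⁻²) · s⁻¹ · (kg·m²·s⁻³·A⁻²) · (m⁴·s⁻⁴) · cd⁻¹ · (kg·m·s⁻²) = kg·m⁷·s⁻⁸·cd⁻¹.
Both reduce to kg·m⁷·s⁻⁸·cd⁻¹.

Yes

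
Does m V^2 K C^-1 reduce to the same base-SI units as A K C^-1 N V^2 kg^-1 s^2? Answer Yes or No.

No

Left side:
  V = W/A (potential = power per current),
      = kg·m²·s⁻³·A⁻¹.
  So V² = kg²·m⁴·s⁻⁶·A⁻².
  C = A·s = s·A (charge = current × time).
  So C⁻¹ = s⁻¹·A⁻¹.
  Combining: m·V²·K·C⁻¹ = m · (kg²·m⁴·s⁻⁶·A⁻²) · K · (s⁻¹·A⁻¹) = kg²·m⁵·s⁻⁷·A⁻³·K.
Right side:
  C = s·A.
  So C⁻¹ = s⁻¹·A⁻¹.
  N = kg·m·s⁻².
  V = kg·m²·s⁻³·A⁻¹.
  So V² = kg²·m⁴·s⁻⁶·A⁻².
  Combining: A·K·C⁻¹·N·V²·kg⁻¹·s² = A · K · (s⁻¹·A⁻¹) · (kg·m·s⁻²) · (kg²·m⁴·s⁻⁶·A⁻²) · kg⁻¹ · s² = kg²·m⁵·s⁻⁷·A⁻²·K.
Left is kg²·m⁵·s⁻⁷·A⁻³·K; right is kg²·m⁵·s⁻⁷·A⁻²·K — different.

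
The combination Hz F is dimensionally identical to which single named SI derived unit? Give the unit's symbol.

S

Hz = 1/s = s⁻¹ (frequency is cycles per second).
F = C/V (capacitance = charge per voltage),
    = A·s/(kg·m²·s⁻³·A⁻¹) (substituting C and V),
    = kg⁻¹·m⁻²·s⁴·A².
Combining: Hz·F = s⁻¹ · (kg⁻¹·m⁻²·s⁴·A²) = kg⁻¹·m⁻²·s³·A².
kg⁻¹·m⁻²·s³·A² is the base-SI form of the siemens.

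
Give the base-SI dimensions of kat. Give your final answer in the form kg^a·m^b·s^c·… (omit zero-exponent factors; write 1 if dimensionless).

s⁻¹·mol

kat = s⁻¹·mol.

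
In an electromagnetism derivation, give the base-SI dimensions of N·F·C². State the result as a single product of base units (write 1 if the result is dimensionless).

m⁻¹·s⁴·A⁴

N = kg·m/s² = kg·m·s⁻² (force = mass × acceleration).
F = C/V (capacitance = charge per voltage),
    = A·s/(kg·m²·s⁻³·A⁻¹) (substituting C and V),
    = kg⁻¹·m⁻²·s⁴·A².
C = A·s = s·A (charge = current × time).
So C² = s²·A².
Combining: N·F·C² = (kg·m·s⁻²) · (kg⁻¹·m⁻²·s⁴·A²) · (s²·A²) = m⁻¹·s⁴·A⁴.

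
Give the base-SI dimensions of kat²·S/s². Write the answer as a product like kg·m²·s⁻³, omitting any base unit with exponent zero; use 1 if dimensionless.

kg⁻¹·m⁻²·s⁻¹·A²·mol²

kat = mol/s = s⁻¹·mol (catalytic activity).
So kat² = s⁻²·mol².
S = 1/Ω (conductance is reciprocal resistance),
    = kg⁻¹·m⁻²·s³·A².
Combining: s⁻²·kat²·S = s⁻² · (s⁻²·mol²) · (kg⁻¹·m⁻²·s³·A²) = kg⁻¹·m⁻²·s⁻¹·A²·mol².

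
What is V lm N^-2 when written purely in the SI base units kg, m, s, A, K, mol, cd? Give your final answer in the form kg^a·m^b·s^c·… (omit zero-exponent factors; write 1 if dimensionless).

kg⁻¹·s·A⁻¹·cd

V = W/A (potential = power per current),
    = kg·m²·s⁻³·A⁻¹.
lm = cd·sr = cd (luminous flux; sr is dimensionless).
N = kg·m/s² = kg·m·s⁻² (force = mass × acceleration).
So N⁻² = kg⁻²·m⁻²·s⁴.
Combining: V·lm·N⁻² = (kg·m²·s⁻³·A⁻¹) · cd · (kg⁻²·m⁻²·s⁴) = kg⁻¹·s·A⁻¹·cd.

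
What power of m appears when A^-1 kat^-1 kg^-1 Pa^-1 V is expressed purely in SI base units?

kat = mol/s = s⁻¹·mol (catalytic activity).
So kat⁻¹ = s·mol⁻¹.
Pa = N/m² (pressure = force per area),
    = kg·m⁻¹·s⁻².
So Pa⁻¹ = kg⁻¹·m·s².
V = W/A (potential = power per current),
    = kg·m²·s⁻³·A⁻¹.
Combining: A⁻¹·kat⁻¹·kg⁻¹·Pa⁻¹·V = A⁻¹ · (s·mol⁻¹) · kg⁻¹ · (kg⁻¹·m·s²) · (kg·m²·s⁻³·A⁻¹) = kg⁻¹·m³·A⁻²·mol⁻¹.
The exponent of m is 3.

3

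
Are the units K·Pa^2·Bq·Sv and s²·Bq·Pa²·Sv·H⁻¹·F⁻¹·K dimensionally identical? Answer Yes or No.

Left side:
  Pa = kg·m⁻¹·s⁻².
  So Pa² = kg²·m⁻²·s⁻⁴.
  Bq = s⁻¹.
  Sv = m²·s⁻².
  Combining: K·Pa²·Bq·Sv = K · (kg²·m⁻²·s⁻⁴) · s⁻¹ · (m²·s⁻²) = kg²·s⁻⁷·K.
Right side:
  Bq = 1/s = s⁻¹ (activity is decays per second).
  Pa = N/m² (pressure = force per area),
      = kg·m⁻¹·s⁻².
  So Pa² = kg²·m⁻²·s⁻⁴.
  Sv = J/kg (equivalent dose = energy per mass),
      = m²·s⁻².
  H = Wb/A (inductance = flux per current),
      = kg·m²·s⁻²·A⁻².
  So H⁻¹ = kg⁻¹·m⁻²·s²·A².
  F = C/V (capacitance = charge per voltage),
      = A·s/(kg·m²·s⁻³·A⁻¹) (substituting C and V),
      = kg⁻¹·m⁻²·s⁴·A².
  So F⁻¹ = kg·m²·s⁻⁴·A⁻².
  Combining: s²·Bq·Pa²·Sv·H⁻¹·F⁻¹·K = s² · s⁻¹ · (kg²·m⁻²·s⁻⁴) · (m²·s⁻²) · (kg⁻¹·m⁻²·s²·A²) · (kg·m²·s⁻⁴·A⁻²) · K = kg²·s⁻⁷·K.
Both reduce to kg²·s⁻⁷·K.

Yes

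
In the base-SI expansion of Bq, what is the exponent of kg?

0

Bq = 1/s = s⁻¹ (activity is decays per second).
The exponent of kg is 0.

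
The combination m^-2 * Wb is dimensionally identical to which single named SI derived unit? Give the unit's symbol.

Wb = kg·m²·s⁻²·A⁻¹.
Combining: m⁻²·Wb = m⁻² · (kg·m²·s⁻²·A⁻¹) = kg·s⁻²·A⁻¹.
kg·s⁻²·A⁻¹ is the base-SI form of the tesla.

T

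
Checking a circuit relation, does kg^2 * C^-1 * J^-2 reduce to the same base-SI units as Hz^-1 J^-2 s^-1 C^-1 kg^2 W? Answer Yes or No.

No

Left side:
  C = A·s = s·A (charge = current × time).
  So C⁻¹ = s⁻¹·A⁻¹.
  J = N·m (work = force × distance),
      = kg·m²·s⁻².
  So J⁻² = kg⁻²·m⁻⁴·s⁴.
  Combining: kg²·C⁻¹·J⁻² = kg² · (s⁻¹·A⁻¹) · (kg⁻²·m⁻⁴·s⁴) = m⁻⁴·s³·A⁻¹.
Right side:
  Hz = 1/s = s⁻¹ (frequency is cycles per second).
  So Hz⁻¹ = s.
  J = N·m (work = force × distance),
      = kg·m²·s⁻².
  So J⁻² = kg⁻²·m⁻⁴·s⁴.
  C = A·s = s·A (charge = current × time).
  So C⁻¹ = s⁻¹·A⁻¹.
  W = J/s (power = energy per time),
      = kg·m²·s⁻³.
  Combining: Hz⁻¹·J⁻²·s⁻¹·C⁻¹·kg²·W = s · (kg⁻²·m⁻⁴·s⁴) · s⁻¹ · (s⁻¹·A⁻¹) · kg² · (kg·m²·s⁻³) = kg·m⁻²·A⁻¹.
Left is m⁻⁴·s³·A⁻¹; right is kg·m⁻²·A⁻¹ — different.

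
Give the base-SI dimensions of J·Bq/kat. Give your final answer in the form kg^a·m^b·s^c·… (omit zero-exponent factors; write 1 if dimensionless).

J = kg·m²·s⁻².
kat = s⁻¹·mol.
So kat⁻¹ = s·mol⁻¹.
Bq = s⁻¹.
Combining: J·kat⁻¹·Bq = (kg·m²·s⁻²) · (s·mol⁻¹) · s⁻¹ = kg·m²·s⁻²·mol⁻¹.

kg·m²·s⁻²·mol⁻¹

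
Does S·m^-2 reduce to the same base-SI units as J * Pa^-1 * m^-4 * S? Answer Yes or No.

No

Left side:
  S = 1/Ω (conductance is reciprocal resistance),
      = kg⁻¹·m⁻²·s³·A².
  Combining: S·m⁻² = (kg⁻¹·m⁻²·s³·A²) · m⁻² = kg⁻¹·m⁻⁴·s³·A².
Right side:
  J = N·m (work = force × distance),
      = kg·m²·s⁻².
  Pa = N/m² (pressure = force per area),
      = kg·m⁻¹·s⁻².
  So Pa⁻¹ = kg⁻¹·m·s².
  S = 1/Ω (conductance is reciprocal resistance),
      = kg⁻¹·m⁻²·s³·A².
  Combining: J·Pa⁻¹·m⁻⁴·S = (kg·m²·s⁻²) · (kg⁻¹·m·s²) · m⁻⁴ · (kg⁻¹·m⁻²·s³·A²) = kg⁻¹·m⁻³·s³·A².
Left is kg⁻¹·m⁻⁴·s³·A²; right is kg⁻¹·m⁻³·s³·A² — different.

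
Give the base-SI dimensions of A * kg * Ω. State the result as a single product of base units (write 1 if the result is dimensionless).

Ω = V/A (resistance = voltage per current),
    = kg·m²·s⁻³·A⁻².
Combining: A·kg·Ω = A · kg · (kg·m²·s⁻³·A⁻²) = kg²·m²·s⁻³·A⁻¹.

kg²·m²·s⁻³·A⁻¹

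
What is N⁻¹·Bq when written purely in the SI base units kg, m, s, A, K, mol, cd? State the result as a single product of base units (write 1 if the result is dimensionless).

N = kg·m·s⁻².
So N⁻¹ = kg⁻¹·m⁻¹·s².
Bq = s⁻¹.
Combining: N⁻¹·Bq = (kg⁻¹·m⁻¹·s²) · s⁻¹ = kg⁻¹·m⁻¹·s.

kg⁻¹·m⁻¹·s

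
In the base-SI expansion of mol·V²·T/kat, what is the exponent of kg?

3

kat = mol/s = s⁻¹·mol (catalytic activity).
So kat⁻¹ = s·mol⁻¹.
V = W/A (potential = power per current),
    = kg·m²·s⁻³·A⁻¹.
So V² = kg²·m⁴·s⁻⁶·A⁻².
T = Wb/m² (flux density = flux per area),
    = kg·s⁻²·A⁻¹.
Combining: mol·kat⁻¹·V²·T = mol · (s·mol⁻¹) · (kg²·m⁴·s⁻⁶·A⁻²) · (kg·s⁻²·A⁻¹) = kg³·m⁴·s⁻⁷·A⁻³.
The exponent of kg is 3.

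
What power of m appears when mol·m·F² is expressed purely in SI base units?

F = kg⁻¹·m⁻²·s⁴·A².
So F² = kg⁻²·m⁻⁴·s⁸·A⁴.
Combining: mol·m·F² = mol · m · (kg⁻²·m⁻⁴·s⁸·A⁴) = kg⁻²·m⁻³·s⁸·A⁴·mol.
The exponent of m is -3.

-3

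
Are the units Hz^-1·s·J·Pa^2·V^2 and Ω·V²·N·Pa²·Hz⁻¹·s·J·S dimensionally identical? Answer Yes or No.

No

Left side:
  Hz = s⁻¹.
  So Hz⁻¹ = s.
  J = kg·m²·s⁻².
  Pa = kg·m⁻¹·s⁻².
  So Pa² = kg²·m⁻²·s⁻⁴.
  V = kg·m²·s⁻³·A⁻¹.
  So V² = kg²·m⁴·s⁻⁶·A⁻².
  Combining: Hz⁻¹·s·J·Pa²·V² = s · s · (kg·m²·s⁻²) · (kg²·m⁻²·s⁻⁴) · (kg²·m⁴·s⁻⁶·A⁻²) = kg⁵·m⁴·s⁻¹⁰·A⁻².
Right side:
  Ω = V/A (resistance = voltage per current),
      = kg·m²·s⁻³·A⁻².
  V = W/A (potential = power per current),
      = kg·m²·s⁻³·A⁻¹.
  So V² = kg²·m⁴·s⁻⁶·A⁻².
  N = kg·m/s² = kg·m·s⁻² (force = mass × acceleration).
  Pa = N/m² (pressure = force per area),
      = kg·m⁻¹·s⁻².
  So Pa² = kg²·m⁻²·s⁻⁴.
  Hz = 1/s = s⁻¹ (frequency is cycles per second).
  So Hz⁻¹ = s.
  J = N·m (work = force × distance),
      = kg·m²·s⁻².
  S = 1/Ω (conductance is reciprocal resistance),
      = kg⁻¹·m⁻²·s³·A².
  Combining: Ω·V²·N·Pa²·Hz⁻¹·s·J·S = (kg·m²·s⁻³·A⁻²) · (kg²·m⁴·s⁻⁶·A⁻²) · (kg·m·s⁻²) · (kg²·m⁻²·s⁻⁴) · s · s · (kg·m²·s⁻²) · (kg⁻¹·m⁻²·s³·A²) = kg⁶·m⁵·s⁻¹²·A⁻².
Left is kg⁵·m⁴·s⁻¹⁰·A⁻²; right is kg⁶·m⁵·s⁻¹²·A⁻² — different.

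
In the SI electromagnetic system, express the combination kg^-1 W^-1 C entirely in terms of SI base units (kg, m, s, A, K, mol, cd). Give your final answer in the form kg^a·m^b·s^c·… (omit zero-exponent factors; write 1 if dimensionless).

kg⁻²·m⁻²·s⁴·A

W = J/s (power = energy per time),
    = kg·m²·s⁻³.
So W⁻¹ = kg⁻¹·m⁻²·s³.
C = A·s = s·A (charge = current × time).
Combining: kg⁻¹·W⁻¹·C = kg⁻¹ · (kg⁻¹·m⁻²·s³) · (s·A) = kg⁻²·m⁻²·s⁴·A.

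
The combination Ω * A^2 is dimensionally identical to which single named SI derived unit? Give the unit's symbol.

W

Ω = V/A (resistance = voltage per current),
    = kg·m²·s⁻³·A⁻².
Combining: Ω·A² = (kg·m²·s⁻³·A⁻²) · A² = kg·m²·s⁻³.
kg·m²·s⁻³ is the base-SI form of the watt.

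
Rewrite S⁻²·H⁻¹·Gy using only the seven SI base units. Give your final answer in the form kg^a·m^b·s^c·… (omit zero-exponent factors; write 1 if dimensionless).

S = kg⁻¹·m⁻²·s³·A².
So S⁻² = kg²·m⁴·s⁻⁶·A⁻⁴.
H = kg·m²·s⁻²·A⁻².
So H⁻¹ = kg⁻¹·m⁻²·s²·A².
Gy = m²·s⁻².
Combining: S⁻²·H⁻¹·Gy = (kg²·m⁴·s⁻⁶·A⁻⁴) · (kg⁻¹·m⁻²·s²·A²) · (m²·s⁻²) = kg·m⁴·s⁻⁶·A⁻².

kg·m⁴·s⁻⁶·A⁻²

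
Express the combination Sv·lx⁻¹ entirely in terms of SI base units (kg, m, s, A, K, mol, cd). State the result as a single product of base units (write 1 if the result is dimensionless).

Sv = J/kg (equivalent dose = energy per mass),
    = m²·s⁻².
lx = lm/m² (illuminance = luminous flux per area),
    = m⁻²·cd.
So lx⁻¹ = m²·cd⁻¹.
Combining: Sv·lx⁻¹ = (m²·s⁻²) · (m²·cd⁻¹) = m⁴·s⁻²·cd⁻¹.

m⁴·s⁻²·cd⁻¹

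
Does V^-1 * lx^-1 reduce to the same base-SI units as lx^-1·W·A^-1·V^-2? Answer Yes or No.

Left side:
  V = kg·m²·s⁻³·A⁻¹.
  So V⁻¹ = kg⁻¹·m⁻²·s³·A.
  lx = m⁻²·cd.
  So lx⁻¹ = m²·cd⁻¹.
  Combining: V⁻¹·lx⁻¹ = (kg⁻¹·m⁻²·s³·A) · (m²·cd⁻¹) = kg⁻¹·s³·A·cd⁻¹.
Right side:
  lx = lm/m² (illuminance = luminous flux per area),
      = m⁻²·cd.
  So lx⁻¹ = m²·cd⁻¹.
  W = J/s (power = energy per time),
      = kg·m²·s⁻³.
  V = W/A (potential = power per current),
      = kg·m²·s⁻³·A⁻¹.
  So V⁻² = kg⁻²·m⁻⁴·s⁶·A².
  Combining: lx⁻¹·W·A⁻¹·V⁻² = (m²·cd⁻¹) · (kg·m²·s⁻³) · A⁻¹ · (kg⁻²·m⁻⁴·s⁶·A²) = kg⁻¹·s³·A·cd⁻¹.
Both reduce to kg⁻¹·s³·A·cd⁻¹.

Yes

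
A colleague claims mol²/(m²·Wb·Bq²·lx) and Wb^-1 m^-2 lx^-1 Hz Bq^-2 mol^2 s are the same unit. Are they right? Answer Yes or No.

Left side:
  Wb = kg·m²·s⁻²·A⁻¹.
  So Wb⁻¹ = kg⁻¹·m⁻²·s²·A.
  Bq = s⁻¹.
  So Bq⁻² = s².
  lx = m⁻²·cd.
  So lx⁻¹ = m²·cd⁻¹.
  Combining: m⁻²·Wb⁻¹·Bq⁻²·mol²·lx⁻¹ = m⁻² · (kg⁻¹·m⁻²·s²·A) · s² · mol² · (m²·cd⁻¹) = kg⁻¹·m⁻²·s⁴·A·mol²·cd⁻¹.
Right side:
  Wb = kg·m²·s⁻²·A⁻¹.
  So Wb⁻¹ = kg⁻¹·m⁻²·s²·A.
  lx = m⁻²·cd.
  So lx⁻¹ = m²·cd⁻¹.
  Hz = s⁻¹.
  Bq = s⁻¹.
  So Bq⁻² = s².
  Combining: Wb⁻¹·m⁻²·lx⁻¹·Hz·Bq⁻²·mol²·s = (kg⁻¹·m⁻²·s²·A) · m⁻² · (m²·cd⁻¹) · s⁻¹ · s² · mol² · s = kg⁻¹·m⁻²·s⁴·A·mol²·cd⁻¹.
Both reduce to kg⁻¹·m⁻²·s⁴·A·mol²·cd⁻¹.

Yes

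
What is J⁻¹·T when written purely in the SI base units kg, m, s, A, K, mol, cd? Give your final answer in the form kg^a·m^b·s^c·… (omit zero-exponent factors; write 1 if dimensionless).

J = N·m (work = force × distance),
    = kg·m²·s⁻².
So J⁻¹ = kg⁻¹·m⁻²·s².
T = Wb/m² (flux density = flux per area),
    = kg·s⁻²·A⁻¹.
Combining: J⁻¹·T = (kg⁻¹·m⁻²·s²) · (kg·s⁻²·A⁻¹) = m⁻²·A⁻¹.

m⁻²·A⁻¹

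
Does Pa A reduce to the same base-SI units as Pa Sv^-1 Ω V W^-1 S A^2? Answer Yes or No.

No

Left side:
  Pa = kg·m⁻¹·s⁻².
  Combining: Pa·A = (kg·m⁻¹·s⁻²) · A = kg·m⁻¹·s⁻²·A.
Right side:
  Pa = kg·m⁻¹·s⁻².
  Sv = m²·s⁻².
  So Sv⁻¹ = m⁻²·s².
  Ω = kg·m²·s⁻³·A⁻².
  V = kg·m²·s⁻³·A⁻¹.
  W = kg·m²·s⁻³.
  So W⁻¹ = kg⁻¹·m⁻²·s³.
  S = kg⁻¹·m⁻²·s³·A².
  Combining: Pa·Sv⁻¹·Ω·V·W⁻¹·S·A² = (kg·m⁻¹·s⁻²) · (m⁻²·s²) · (kg·m²·s⁻³·A⁻²) · (kg·m²·s⁻³·A⁻¹) · (kg⁻¹·m⁻²·s³) · (kg⁻¹·m⁻²·s³·A²) · A² = kg·m⁻³·A.
Left is kg·m⁻¹·s⁻²·A; right is kg·m⁻³·A — different.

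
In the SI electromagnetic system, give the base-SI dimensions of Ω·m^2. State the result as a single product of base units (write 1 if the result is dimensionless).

kg·m⁴·s⁻³·A⁻²

Ω = kg·m²·s⁻³·A⁻².
Combining: Ω·m² = (kg·m²·s⁻³·A⁻²) · m² = kg·m⁴·s⁻³·A⁻².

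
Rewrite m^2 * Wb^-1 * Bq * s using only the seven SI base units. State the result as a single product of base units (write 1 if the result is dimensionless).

kg⁻¹·s²·A

Wb = kg·m²·s⁻²·A⁻¹.
So Wb⁻¹ = kg⁻¹·m⁻²·s²·A.
Bq = s⁻¹.
Combining: m²·Wb⁻¹·Bq·s = m² · (kg⁻¹·m⁻²·s²·A) · s⁻¹ · s = kg⁻¹·s²·A.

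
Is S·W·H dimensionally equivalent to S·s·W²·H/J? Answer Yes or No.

Left side:
  S = 1/Ω (conductance is reciprocal resistance),
      = kg⁻¹·m⁻²·s³·A².
  W = J/s (power = energy per time),
      = kg·m²·s⁻³.
  H = Wb/A (inductance = flux per current),
      = kg·m²·s⁻²·A⁻².
  Combining: S·W·H = (kg⁻¹·m⁻²·s³·A²) · (kg·m²·s⁻³) · (kg·m²·s⁻²·A⁻²) = kg·m²·s⁻².
Right side:
  J = N·m (work = force × distance),
      = kg·m²·s⁻².
  So J⁻¹ = kg⁻¹·m⁻²·s².
  S = 1/Ω (conductance is reciprocal resistance),
      = kg⁻¹·m⁻²·s³·A².
  W = J/s (power = energy per time),
      = kg·m²·s⁻³.
  So W² = kg²·m⁴·s⁻⁶.
  H = Wb/A (inductance = flux per current),
      = kg·m²·s⁻²·A⁻².
  Combining: J⁻¹·S·s·W²·H = (kg⁻¹·m⁻²·s²) · (kg⁻¹·m⁻²·s³·A²) · s · (kg²·m⁴·s⁻⁶) · (kg·m²·s⁻²·A⁻²) = kg·m²·s⁻².
Both reduce to kg·m²·s⁻².

Yes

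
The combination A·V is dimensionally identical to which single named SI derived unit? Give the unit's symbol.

W

V = W/A (potential = power per current),
    = kg·m²·s⁻³·A⁻¹.
Combining: A·V = A · (kg·m²·s⁻³·A⁻¹) = kg·m²·s⁻³.
kg·m²·s⁻³ is the base-SI form of the watt.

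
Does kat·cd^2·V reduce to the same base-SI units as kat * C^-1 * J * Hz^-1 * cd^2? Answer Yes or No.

No

Left side:
  kat = s⁻¹·mol.
  V = kg·m²·s⁻³·A⁻¹.
  Combining: kat·cd²·V = (s⁻¹·mol) · cd² · (kg·m²·s⁻³·A⁻¹) = kg·m²·s⁻⁴·A⁻¹·mol·cd².
Right side:
  kat = mol/s = s⁻¹·mol (catalytic activity).
  C = A·s = s·A (charge = current × time).
  So C⁻¹ = s⁻¹·A⁻¹.
  J = N·m (work = force × distance),
      = kg·m²·s⁻².
  Hz = 1/s = s⁻¹ (frequency is cycles per second).
  So Hz⁻¹ = s.
  Combining: kat·C⁻¹·J·Hz⁻¹·cd² = (s⁻¹·mol) · (s⁻¹·A⁻¹) · (kg·m²·s⁻²) · s · cd² = kg·m²·s⁻³·A⁻¹·mol·cd².
Left is kg·m²·s⁻⁴·A⁻¹·mol·cd²; right is kg·m²·s⁻³·A⁻¹·mol·cd² — different.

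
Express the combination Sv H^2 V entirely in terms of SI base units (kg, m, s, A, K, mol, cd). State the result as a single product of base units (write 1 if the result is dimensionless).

Sv = m²·s⁻².
H = kg·m²·s⁻²·A⁻².
So H² = kg²·m⁴·s⁻⁴·A⁻⁴.
V = kg·m²·s⁻³·A⁻¹.
Combining: Sv·H²·V = (m²·s⁻²) · (kg²·m⁴·s⁻⁴·A⁻⁴) · (kg·m²·s⁻³·A⁻¹) = kg³·m⁸·s⁻⁹·A⁻⁵.

kg³·m⁸·s⁻⁹·A⁻⁵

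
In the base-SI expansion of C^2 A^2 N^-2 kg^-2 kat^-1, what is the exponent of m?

-2

C = A·s = s·A (charge = current × time).
So C² = s²·A².
N = kg·m/s² = kg·m·s⁻² (force = mass × acceleration).
So N⁻² = kg⁻²·m⁻²·s⁴.
kat = mol/s = s⁻¹·mol (catalytic activity).
So kat⁻¹ = s·mol⁻¹.
Combining: C²·A²·N⁻²·kg⁻²·kat⁻¹ = (s²·A²) · A² · (kg⁻²·m⁻²·s⁴) · kg⁻² · (s·mol⁻¹) = kg⁻⁴·m⁻²·s⁷·A⁴·mol⁻¹.
The exponent of m is -2.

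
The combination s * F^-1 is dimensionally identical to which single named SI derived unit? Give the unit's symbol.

F = kg⁻¹·m⁻²·s⁴·A².
So F⁻¹ = kg·m²·s⁻⁴·A⁻².
Combining: s·F⁻¹ = s · (kg·m²·s⁻⁴·A⁻²) = kg·m²·s⁻³·A⁻².
kg·m²·s⁻³·A⁻² is the base-SI form of the ohm.

Ω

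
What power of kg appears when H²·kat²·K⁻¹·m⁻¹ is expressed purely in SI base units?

2

H = kg·m²·s⁻²·A⁻².
So H² = kg²·m⁴·s⁻⁴·A⁻⁴.
kat = s⁻¹·mol.
So kat² = s⁻²·mol².
Combining: H²·kat²·K⁻¹·m⁻¹ = (kg²·m⁴·s⁻⁴·A⁻⁴) · (s⁻²·mol²) · K⁻¹ · m⁻¹ = kg²·m³·s⁻⁶·A⁻⁴·K⁻¹·mol².
The exponent of kg is 2.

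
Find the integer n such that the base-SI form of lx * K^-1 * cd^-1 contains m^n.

lx = lm/m² (illuminance = luminous flux per area),
    = m⁻²·cd.
Combining: lx·K⁻¹·cd⁻¹ = (m⁻²·cd) · K⁻¹ · cd⁻¹ = m⁻²·K⁻¹.
The exponent of m is -2.

-2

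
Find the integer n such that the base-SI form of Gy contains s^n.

Gy = J/kg (absorbed dose = energy per mass),
    = m²·s⁻².
The exponent of s is -2.

-2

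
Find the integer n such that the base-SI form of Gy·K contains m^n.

Gy = m²·s⁻².
Combining: Gy·K = (m²·s⁻²) · K = m²·s⁻²·K.
The exponent of m is 2.

2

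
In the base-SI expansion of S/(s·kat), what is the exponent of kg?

S = 1/Ω (conductance is reciprocal resistance),
    = kg⁻¹·m⁻²·s³·A².
kat = mol/s = s⁻¹·mol (catalytic activity).
So kat⁻¹ = s·mol⁻¹.
Combining: s⁻¹·S·kat⁻¹ = s⁻¹ · (kg⁻¹·m⁻²·s³·A²) · (s·mol⁻¹) = kg⁻¹·m⁻²·s³·A²·mol⁻¹.
The exponent of kg is -1.

-1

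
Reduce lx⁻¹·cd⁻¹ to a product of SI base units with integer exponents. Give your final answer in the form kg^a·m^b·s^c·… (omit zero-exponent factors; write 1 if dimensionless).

lx = lm/m² (illuminance = luminous flux per area),
    = m⁻²·cd.
So lx⁻¹ = m²·cd⁻¹.
Combining: lx⁻¹·cd⁻¹ = (m²·cd⁻¹) · cd⁻¹ = m²·cd⁻².

m²·cd⁻²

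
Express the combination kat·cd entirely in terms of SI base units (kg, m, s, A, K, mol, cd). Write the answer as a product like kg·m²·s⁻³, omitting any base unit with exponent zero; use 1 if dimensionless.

kat = mol/s = s⁻¹·mol (catalytic activity).
Combining: kat·cd = (s⁻¹·mol) · cd = s⁻¹·mol·cd.

s⁻¹·mol·cd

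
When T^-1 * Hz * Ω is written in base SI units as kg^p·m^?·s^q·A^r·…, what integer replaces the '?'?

T = Wb/m² (flux density = flux per area),
    = kg·s⁻²·A⁻¹.
So T⁻¹ = kg⁻¹·s²·A.
Hz = 1/s = s⁻¹ (frequency is cycles per second).
Ω = V/A (resistance = voltage per current),
    = kg·m²·s⁻³·A⁻².
Combining: T⁻¹·Hz·Ω = (kg⁻¹·s²·A) · s⁻¹ · (kg·m²·s⁻³·A⁻²) = m²·s⁻²·A⁻¹.
The exponent of m is 2.

2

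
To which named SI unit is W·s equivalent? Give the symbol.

J

W = J/s (power = energy per time),
    = kg·m²·s⁻³.
Combining: W·s = (kg·m²·s⁻³) · s = kg·m²·s⁻².
kg·m²·s⁻² is the base-SI form of the joule.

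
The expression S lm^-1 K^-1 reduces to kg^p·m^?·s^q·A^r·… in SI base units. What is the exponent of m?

S = 1/Ω (conductance is reciprocal resistance),
    = kg⁻¹·m⁻²·s³·A².
lm = cd·sr = cd (luminous flux; sr is dimensionless).
So lm⁻¹ = cd⁻¹.
Combining: S·lm⁻¹·K⁻¹ = (kg⁻¹·m⁻²·s³·A²) · cd⁻¹ · K⁻¹ = kg⁻¹·m⁻²·s³·A²·K⁻¹·cd⁻¹.
The exponent of m is -2.

-2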